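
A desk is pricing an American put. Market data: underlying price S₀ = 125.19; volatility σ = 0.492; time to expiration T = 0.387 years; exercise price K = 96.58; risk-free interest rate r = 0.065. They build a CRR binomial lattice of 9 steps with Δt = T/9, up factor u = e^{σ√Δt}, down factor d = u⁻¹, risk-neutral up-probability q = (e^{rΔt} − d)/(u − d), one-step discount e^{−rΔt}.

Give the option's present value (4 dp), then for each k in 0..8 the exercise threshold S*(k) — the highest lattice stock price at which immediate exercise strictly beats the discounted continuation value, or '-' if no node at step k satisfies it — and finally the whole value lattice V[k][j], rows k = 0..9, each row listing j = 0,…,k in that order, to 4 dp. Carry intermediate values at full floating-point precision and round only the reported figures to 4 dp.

Δt=0.04300, u=1.10741, d=0.90301, q=0.48821, disc=e^(-rΔt)=0.99721
k=9 terminal: V=max(K-S,0) → 46.6000 35.2868 21.4127 4.3982 0.0000 0.0000 0.0000 0.0000 0.0000 0.0000
k=8: j=0 S=55.3483 intr=41.2317 cont=40.9621 V=41.2317[EX]; j=1 S=67.8767 intr=28.7033 cont=28.4337 V=28.7033[EX]; j=2 S=83.2410 intr=13.3390 cont=13.0695 V=13.3390[EX]; j=3 S=102.0830 intr=0.0000 cont=2.2447 V=2.2447[hold]; j=4 S=125.1900 intr=0.0000 cont=0.0000 V=0.0000[hold]; j=5 S=153.5274 intr=0.0000 cont=0.0000 V=0.0000[hold]; j=6 S=188.2792 intr=0.0000 cont=0.0000 V=0.0000[hold]; j=7 S=230.8971 intr=0.0000 cont=0.0000 V=0.0000[hold]; j=8 S=283.1619 intr=0.0000 cont=0.0000 V=0.0000[hold]  S*(8)=83.2410
k=7: j=0 S=61.2932 intr=35.2868 cont=35.0172 V=35.2868[EX]; j=1 S=75.1673 intr=21.4127 cont=21.1431 V=21.4127[EX]; j=2 S=92.1818 intr=4.3982 cont=7.9006 V=7.9006[hold]; j=3 S=113.0476 intr=0.0000 cont=1.1456 V=1.1456[hold]; j=4 S=138.6366 intr=0.0000 cont=0.0000 V=0.0000[hold]; j=5 S=170.0177 intr=0.0000 cont=0.0000 V=0.0000[hold]; j=6 S=208.5021 intr=0.0000 cont=0.0000 V=0.0000[hold]; j=7 S=255.6976 intr=0.0000 cont=0.0000 V=0.0000[hold]  S*(7)=75.1673
k=6: j=0 S=67.8767 intr=28.7033 cont=28.4337 V=28.7033[EX]; j=1 S=83.2410 intr=13.3390 cont=14.7746 V=14.7746[hold]; j=2 S=102.0830 intr=0.0000 cont=4.5899 V=4.5899[hold]; j=3 S=125.1900 intr=0.0000 cont=0.5847 V=0.5847[hold]; j=4 S=153.5274 intr=0.0000 cont=0.0000 V=0.0000[hold]; j=5 S=188.2792 intr=0.0000 cont=0.0000 V=0.0000[hold]; j=6 S=230.8971 intr=0.0000 cont=0.0000 V=0.0000[hold]  S*(6)=67.8767
k=5: j=0 S=75.1673 intr=21.4127 cont=21.8420 V=21.8420[hold]; j=1 S=92.1818 intr=4.3982 cont=9.7750 V=9.7750[hold]; j=2 S=113.0476 intr=0.0000 cont=2.6271 V=2.6271[hold]; j=3 S=138.6366 intr=0.0000 cont=0.2984 V=0.2984[hold]; j=4 S=170.0177 intr=0.0000 cont=0.0000 V=0.0000[hold]; j=5 S=208.5021 intr=0.0000 cont=0.0000 V=0.0000[hold]  S*(5)=-
k=4: j=0 S=83.2410 intr=13.3390 cont=15.9063 V=15.9063[hold]; j=1 S=102.0830 intr=0.0000 cont=6.2678 V=6.2678[hold]; j=2 S=125.1900 intr=0.0000 cont=1.4861 V=1.4861[hold]; j=3 S=153.5274 intr=0.0000 cont=0.1523 V=0.1523[hold]; j=4 S=188.2792 intr=0.0000 cont=0.0000 V=0.0000[hold]  S*(4)=-
k=3: j=0 S=92.1818 intr=4.3982 cont=11.1694 V=11.1694[hold]; j=1 S=113.0476 intr=0.0000 cont=3.9223 V=3.9223[hold]; j=2 S=138.6366 intr=0.0000 cont=0.8326 V=0.8326[hold]; j=3 S=170.0177 intr=0.0000 cont=0.0777 V=0.0777[hold]  S*(3)=-
k=2: j=0 S=102.0830 intr=0.0000 cont=7.6100 V=7.6100[hold]; j=1 S=125.1900 intr=0.0000 cont=2.4071 V=2.4071[hold]; j=2 S=153.5274 intr=0.0000 cont=0.4628 V=0.4628[hold]  S*(2)=-
k=1: j=0 S=113.0476 intr=0.0000 cont=5.0558 V=5.0558[hold]; j=1 S=138.6366 intr=0.0000 cont=1.4538 V=1.4538[hold]  S*(1)=-
k=0: j=0 S=125.1900 intr=0.0000 cont=3.2881 V=3.2881[hold]  S*(0)=-

price = 3.2881
boundary = - - - - - - 67.8767 75.1673 83.2410
tree:
3.2881
5.0558 1.4538
7.6100 2.4071 0.4628
11.1694 3.9223 0.8326 0.0777
15.9063 6.2678 1.4861 0.1523 0.0000
21.8420 9.7750 2.6271 0.2984 0.0000 0.0000
28.7033 14.7746 4.5899 0.5847 0.0000 0.0000 0.0000
35.2868 21.4127 7.9006 1.1456 0.0000 0.0000 0.0000 0.0000
41.2317 28.7033 13.3390 2.2447 0.0000 0.0000 0.0000 0.0000 0.0000
46.6000 35.2868 21.4127 4.3982 0.0000 0.0000 0.0000 0.0000 0.0000 0.0000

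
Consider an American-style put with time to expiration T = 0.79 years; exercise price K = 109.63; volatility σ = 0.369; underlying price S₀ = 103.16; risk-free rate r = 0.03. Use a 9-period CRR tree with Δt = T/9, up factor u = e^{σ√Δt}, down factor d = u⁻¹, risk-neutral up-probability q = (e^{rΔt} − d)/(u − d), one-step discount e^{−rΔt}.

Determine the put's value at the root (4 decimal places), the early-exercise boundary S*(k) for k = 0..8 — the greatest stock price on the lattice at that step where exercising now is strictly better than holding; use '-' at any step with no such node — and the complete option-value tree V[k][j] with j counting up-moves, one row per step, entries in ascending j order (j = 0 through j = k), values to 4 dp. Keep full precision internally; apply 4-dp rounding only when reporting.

price = 16.1544
boundary = - - - - 66.6185 74.3146 66.6185 74.3146 82.8997
tree:
16.1544
21.6417 10.4093
28.1351 14.8570 5.7380
35.3964 20.5694 8.8655 2.4446
43.0115 27.4942 13.3203 4.1783 0.6149
49.9106 35.3154 19.3297 7.0048 1.1965 0.0000
56.0952 43.0115 26.8508 11.4401 2.3282 0.0000 0.0000
61.6393 49.9106 35.3154 17.9989 4.5303 0.0000 0.0000 0.0000
66.6092 56.0952 43.0115 26.7303 8.8153 0.0000 0.0000 0.0000 0.0000
71.0645 61.6393 49.9106 35.3154 17.1533 0.0000 0.0000 0.0000 0.0000 0.0000

Δt=0.08778  u=1.11552  d=0.89644  q=0.48473  discount=0.99737
step 9 (expiry): payoffs max(K−S,0) = 71.0645 61.6393 49.9106 35.3154 17.1533 0.0000 0.0000 0.0000 0.0000 0.0000
step 8: (k=8,j=0): S=43.0208, (K−S)⁺=66.6092, hold=66.3209 ⇒ V=66.6092 exercise | (k=8,j=1): S=53.5348, (K−S)⁺=56.0952, hold=55.8069 ⇒ V=56.0952 exercise | (k=8,j=2): S=66.6185, (K−S)⁺=43.0115, hold=42.7232 ⇒ V=43.0115 exercise | (k=8,j=3): S=82.8997, (K−S)⁺=26.7303, hold=26.4420 ⇒ V=26.7303 exercise | (k=8,j=4): S=103.1600, (K−S)⁺=6.4700, hold=8.8153 ⇒ V=8.8153 continue | (k=8,j=5): S=128.3718, (K−S)⁺=0.0000, hold=0.0000 ⇒ V=0.0000 continue | (k=8,j=6): S=159.7452, (K−S)⁺=0.0000, hold=0.0000 ⇒ V=0.0000 continue | (k=8,j=7): S=198.7862, (K−S)⁺=0.0000, hold=0.0000 ⇒ V=0.0000 continue | (k=8,j=8): S=247.3686, (K−S)⁺=0.0000, hold=0.0000 ⇒ V=0.0000 continue  boundary S*=82.8997
step 7: (k=7,j=0): S=47.9907, (K−S)⁺=61.6393, hold=61.3510 ⇒ V=61.6393 exercise | (k=7,j=1): S=59.7194, (K−S)⁺=49.9106, hold=49.6223 ⇒ V=49.9106 exercise | (k=7,j=2): S=74.3146, (K−S)⁺=35.3154, hold=35.0271 ⇒ V=35.3154 exercise | (k=7,j=3): S=92.4767, (K−S)⁺=17.1533, hold=17.9989 ⇒ V=17.9989 continue | (k=7,j=4): S=115.0775, (K−S)⁺=0.0000, hold=4.5303 ⇒ V=4.5303 continue | (k=7,j=5): S=143.2019, (K−S)⁺=0.0000, hold=0.0000 ⇒ V=0.0000 continue | (k=7,j=6): S=178.1998, (K−S)⁺=0.0000, hold=0.0000 ⇒ V=0.0000 continue | (k=7,j=7): S=221.7509, (K−S)⁺=0.0000, hold=0.0000 ⇒ V=0.0000 continue  boundary S*=74.3146
step 6: (k=6,j=0): S=53.5348, (K−S)⁺=56.0952, hold=55.8069 ⇒ V=56.0952 exercise | (k=6,j=1): S=66.6185, (K−S)⁺=43.0115, hold=42.7232 ⇒ V=43.0115 exercise | (k=6,j=2): S=82.8997, (K−S)⁺=26.7303, hold=26.8508 ⇒ V=26.8508 continue | (k=6,j=3): S=103.1600, (K−S)⁺=6.4700, hold=11.4401 ⇒ V=11.4401 continue | (k=6,j=4): S=128.3718, (K−S)⁺=0.0000, hold=2.3282 ⇒ V=2.3282 continue | (k=6,j=5): S=159.7452, (K−S)⁺=0.0000, hold=0.0000 ⇒ V=0.0000 continue | (k=6,j=6): S=198.7862, (K−S)⁺=0.0000, hold=0.0000 ⇒ V=0.0000 continue  boundary S*=66.6185
step 5: (k=5,j=0): S=59.7194, (K−S)⁺=49.9106, hold=49.6223 ⇒ V=49.9106 exercise | (k=5,j=1): S=74.3146, (K−S)⁺=35.3154, hold=35.0854 ⇒ V=35.3154 exercise | (k=5,j=2): S=92.4767, (K−S)⁺=17.1533, hold=19.3297 ⇒ V=19.3297 continue | (k=5,j=3): S=115.0775, (K−S)⁺=0.0000, hold=7.0048 ⇒ V=7.0048 continue | (k=5,j=4): S=143.2019, (K−S)⁺=0.0000, hold=1.1965 ⇒ V=1.1965 continue | (k=5,j=5): S=178.1998, (K−S)⁺=0.0000, hold=0.0000 ⇒ V=0.0000 continue  boundary S*=74.3146
step 4: (k=4,j=0): S=66.6185, (K−S)⁺=43.0115, hold=42.7232 ⇒ V=43.0115 exercise | (k=4,j=1): S=82.8997, (K−S)⁺=26.7303, hold=27.4942 ⇒ V=27.4942 continue | (k=4,j=2): S=103.1600, (K−S)⁺=6.4700, hold=13.3203 ⇒ V=13.3203 continue | (k=4,j=3): S=128.3718, (K−S)⁺=0.0000, hold=4.1783 ⇒ V=4.1783 continue | (k=4,j=4): S=159.7452, (K−S)⁺=0.0000, hold=0.6149 ⇒ V=0.6149 continue  boundary S*=66.6185
step 3: (k=3,j=0): S=74.3146, (K−S)⁺=35.3154, hold=35.3964 ⇒ V=35.3964 continue | (k=3,j=1): S=92.4767, (K−S)⁺=17.1533, hold=20.5694 ⇒ V=20.5694 continue | (k=3,j=2): S=115.0775, (K−S)⁺=0.0000, hold=8.8655 ⇒ V=8.8655 continue | (k=3,j=3): S=143.2019, (K−S)⁺=0.0000, hold=2.4446 ⇒ V=2.4446 continue  boundary S*=-
step 2: (k=2,j=0): S=82.8997, (K−S)⁺=26.7303, hold=28.1351 ⇒ V=28.1351 continue | (k=2,j=1): S=103.1600, (K−S)⁺=6.4700, hold=14.8570 ⇒ V=14.8570 continue | (k=2,j=2): S=128.3718, (K−S)⁺=0.0000, hold=5.7380 ⇒ V=5.7380 continue  boundary S*=-
step 1: (k=1,j=0): S=92.4767, (K−S)⁺=17.1533, hold=21.6417 ⇒ V=21.6417 continue | (k=1,j=1): S=115.0775, (K−S)⁺=0.0000, hold=10.4093 ⇒ V=10.4093 continue  boundary S*=-
step 0: (k=0,j=0): S=103.1600, (K−S)⁺=6.4700, hold=16.1544 ⇒ V=16.1544 continue  boundary S*=-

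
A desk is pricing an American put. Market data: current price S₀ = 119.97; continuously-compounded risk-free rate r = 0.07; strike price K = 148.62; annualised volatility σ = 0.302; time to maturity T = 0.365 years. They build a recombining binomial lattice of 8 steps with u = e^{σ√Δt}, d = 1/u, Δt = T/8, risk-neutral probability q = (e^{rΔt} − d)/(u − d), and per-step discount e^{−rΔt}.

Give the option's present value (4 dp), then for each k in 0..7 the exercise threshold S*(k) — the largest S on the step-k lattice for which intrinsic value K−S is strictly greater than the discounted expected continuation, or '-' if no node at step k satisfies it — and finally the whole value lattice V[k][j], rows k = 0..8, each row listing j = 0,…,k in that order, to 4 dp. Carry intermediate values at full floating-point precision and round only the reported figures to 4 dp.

Δt=0.04562  u=1.06663  d=0.93753  q=0.50866  discount=0.99681
step 8 (expiry): payoffs max(K−S,0) = 77.0136 67.1530 55.9344 43.1710 28.6500 12.1293 0.0000 0.0000 0.0000
step 7: (k=7,j=0): S=76.3777, (K−S)⁺=72.2423, hold=71.7684 ⇒ V=72.2423 exercise | (k=7,j=1): S=86.8954, (K−S)⁺=61.7246, hold=61.2507 ⇒ V=61.7246 exercise | (k=7,j=2): S=98.8615, (K−S)⁺=49.7585, hold=49.2846 ⇒ V=49.7585 exercise | (k=7,j=3): S=112.4754, (K−S)⁺=36.1446, hold=35.6707 ⇒ V=36.1446 exercise | (k=7,j=4): S=127.9640, (K−S)⁺=20.6560, hold=20.1821 ⇒ V=20.6560 exercise | (k=7,j=5): S=145.5855, (K−S)⁺=3.0345, hold=5.9407 ⇒ V=5.9407 continue | (k=7,j=6): S=165.6336, (K−S)⁺=0.0000, hold=0.0000 ⇒ V=0.0000 continue | (k=7,j=7): S=188.4424, (K−S)⁺=0.0000, hold=0.0000 ⇒ V=0.0000 continue  boundary S*=127.9640
step 6: (k=6,j=0): S=81.4670, (K−S)⁺=67.1530, hold=66.6791 ⇒ V=67.1530 exercise | (k=6,j=1): S=92.6856, (K−S)⁺=55.9344, hold=55.4605 ⇒ V=55.9344 exercise | (k=6,j=2): S=105.4490, (K−S)⁺=43.1710, hold=42.6971 ⇒ V=43.1710 exercise | (k=6,j=3): S=119.9700, (K−S)⁺=28.6500, hold=28.1761 ⇒ V=28.6500 exercise | (k=6,j=4): S=136.4907, (K−S)⁺=12.1293, hold=13.1290 ⇒ V=13.1290 continue | (k=6,j=5): S=155.2863, (K−S)⁺=0.0000, hold=2.9096 ⇒ V=2.9096 continue | (k=6,j=6): S=176.6703, (K−S)⁺=0.0000, hold=0.0000 ⇒ V=0.0000 continue  boundary S*=119.9700
step 5: (k=5,j=0): S=86.8954, (K−S)⁺=61.7246, hold=61.2507 ⇒ V=61.7246 exercise | (k=5,j=1): S=98.8615, (K−S)⁺=49.7585, hold=49.2846 ⇒ V=49.7585 exercise | (k=5,j=2): S=112.4754, (K−S)⁺=36.1446, hold=35.6707 ⇒ V=36.1446 exercise | (k=5,j=3): S=127.9640, (K−S)⁺=20.6560, hold=20.6889 ⇒ V=20.6889 continue | (k=5,j=4): S=145.5855, (K−S)⁺=3.0345, hold=7.9055 ⇒ V=7.9055 continue | (k=5,j=5): S=165.6336, (K−S)⁺=0.0000, hold=1.4251 ⇒ V=1.4251 continue  boundary S*=112.4754
step 4: (k=4,j=0): S=92.6856, (K−S)⁺=55.9344, hold=55.4605 ⇒ V=55.9344 exercise | (k=4,j=1): S=105.4490, (K−S)⁺=43.1710, hold=42.6971 ⇒ V=43.1710 exercise | (k=4,j=2): S=119.9700, (K−S)⁺=28.6500, hold=28.1928 ⇒ V=28.6500 exercise | (k=4,j=3): S=136.4907, (K−S)⁺=12.1293, hold=14.1414 ⇒ V=14.1414 continue | (k=4,j=4): S=155.2863, (K−S)⁺=0.0000, hold=4.5945 ⇒ V=4.5945 continue  boundary S*=119.9700
step 3: (k=3,j=0): S=98.8615, (K−S)⁺=49.7585, hold=49.2846 ⇒ V=49.7585 exercise | (k=3,j=1): S=112.4754, (K−S)⁺=36.1446, hold=35.6707 ⇒ V=36.1446 exercise | (k=3,j=2): S=127.9640, (K−S)⁺=20.6560, hold=21.2023 ⇒ V=21.2023 continue | (k=3,j=3): S=145.5855, (K−S)⁺=3.0345, hold=9.2557 ⇒ V=9.2557 continue  boundary S*=112.4754
step 2: (k=2,j=0): S=105.4490, (K−S)⁺=43.1710, hold=42.6971 ⇒ V=43.1710 exercise | (k=2,j=1): S=119.9700, (K−S)⁺=28.6500, hold=28.4531 ⇒ V=28.6500 exercise | (k=2,j=2): S=136.4907, (K−S)⁺=12.1293, hold=15.0773 ⇒ V=15.0773 continue  boundary S*=119.9700
step 1: (k=1,j=0): S=112.4754, (K−S)⁺=36.1446, hold=35.6707 ⇒ V=36.1446 exercise | (k=1,j=1): S=127.9640, (K−S)⁺=20.6560, hold=21.6768 ⇒ V=21.6768 continue  boundary S*=112.4754
step 0: (k=0,j=0): S=119.9700, (K−S)⁺=28.6500, hold=28.6937 ⇒ V=28.6937 continue  boundary S*=-

price = 28.6937
boundary = - 112.4754 119.9700 112.4754 119.9700 112.4754 119.9700 127.9640
tree:
28.6937
36.1446 21.6768
43.1710 28.6500 15.0773
49.7585 36.1446 21.2023 9.2557
55.9344 43.1710 28.6500 14.1414 4.5945
61.7246 49.7585 36.1446 20.6889 7.9055 1.4251
67.1530 55.9344 43.1710 28.6500 13.1290 2.9096 0.0000
72.2423 61.7246 49.7585 36.1446 20.6560 5.9407 0.0000 0.0000
77.0136 67.1530 55.9344 43.1710 28.6500 12.1293 0.0000 0.0000 0.0000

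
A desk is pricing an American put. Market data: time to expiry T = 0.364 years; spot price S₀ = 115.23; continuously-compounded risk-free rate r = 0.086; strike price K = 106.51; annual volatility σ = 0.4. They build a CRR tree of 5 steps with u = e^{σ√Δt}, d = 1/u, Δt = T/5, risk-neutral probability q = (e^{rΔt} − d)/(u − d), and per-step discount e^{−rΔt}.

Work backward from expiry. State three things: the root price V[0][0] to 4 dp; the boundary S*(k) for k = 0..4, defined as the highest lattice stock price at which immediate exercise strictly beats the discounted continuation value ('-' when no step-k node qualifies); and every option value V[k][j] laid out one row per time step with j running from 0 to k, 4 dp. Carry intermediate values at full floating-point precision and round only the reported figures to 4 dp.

Δt=0.07280  u=1.11397  d=0.89769  q=0.50208  discount=0.99376
step 5 (expiry): payoffs max(K−S,0) = 39.3350 23.1513 3.0687 0.0000 0.0000 0.0000
step 4: (k=4,j=0): S=74.8306, (K−S)⁺=31.6794, hold=31.0147 ⇒ V=31.6794 exercise | (k=4,j=1): S=92.8586, (K−S)⁺=13.6514, hold=12.9866 ⇒ V=13.6514 exercise | (k=4,j=2): S=115.2300, (K−S)⁺=0.0000, hold=1.5184 ⇒ V=1.5184 continue | (k=4,j=3): S=142.9910, (K−S)⁺=0.0000, hold=0.0000 ⇒ V=0.0000 continue | (k=4,j=4): S=177.4402, (K−S)⁺=0.0000, hold=0.0000 ⇒ V=0.0000 continue  boundary S*=92.8586
step 3: (k=3,j=0): S=83.3587, (K−S)⁺=23.1513, hold=22.4866 ⇒ V=23.1513 exercise | (k=3,j=1): S=103.4413, (K−S)⁺=3.0687, hold=7.5124 ⇒ V=7.5124 continue | (k=3,j=2): S=128.3622, (K−S)⁺=0.0000, hold=0.7513 ⇒ V=0.7513 continue | (k=3,j=3): S=159.2870, (K−S)⁺=0.0000, hold=0.0000 ⇒ V=0.0000 continue  boundary S*=83.3587
step 2: (k=2,j=0): S=92.8586, (K−S)⁺=13.6514, hold=15.2038 ⇒ V=15.2038 continue | (k=2,j=1): S=115.2300, (K−S)⁺=0.0000, hold=4.0921 ⇒ V=4.0921 continue | (k=2,j=2): S=142.9910, (K−S)⁺=0.0000, hold=0.3718 ⇒ V=0.3718 continue  boundary S*=-
step 1: (k=1,j=0): S=103.4413, (K−S)⁺=3.0687, hold=9.5647 ⇒ V=9.5647 continue | (k=1,j=1): S=128.3622, (K−S)⁺=0.0000, hold=2.2103 ⇒ V=2.2103 continue  boundary S*=-
step 0: (k=0,j=0): S=115.2300, (K−S)⁺=0.0000, hold=5.8355 ⇒ V=5.8355 continue  boundary S*=-

price = 5.8355
boundary = - - - 83.3587 92.8586
tree:
5.8355
9.5647 2.2103
15.2038 4.0921 0.3718
23.1513 7.5124 0.7513 0.0000
31.6794 13.6514 1.5184 0.0000 0.0000
39.3350 23.1513 3.0687 0.0000 0.0000 0.0000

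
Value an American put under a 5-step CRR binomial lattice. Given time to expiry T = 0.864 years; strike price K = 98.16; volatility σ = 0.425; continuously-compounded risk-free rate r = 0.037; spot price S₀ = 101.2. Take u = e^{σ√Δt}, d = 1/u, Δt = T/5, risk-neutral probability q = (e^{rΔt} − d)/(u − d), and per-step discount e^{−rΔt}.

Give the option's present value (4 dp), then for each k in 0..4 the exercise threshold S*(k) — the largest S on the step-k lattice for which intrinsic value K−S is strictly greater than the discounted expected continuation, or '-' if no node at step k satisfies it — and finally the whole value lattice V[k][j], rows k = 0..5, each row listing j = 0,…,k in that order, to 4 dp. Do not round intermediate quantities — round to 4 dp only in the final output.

params: Δt=0.17280 u=1.19324 d=0.83806 q=0.47401 e^(-rΔt)=0.99363
t_5 payoffs: 56.3242 38.5936 13.3486 0.0000 0.0000 0.0000
t_4: node(4,0) S=49.9200 payoff=48.2400 vs cont=47.6144 → 48.2400 [stop]  node(4,1) S=71.0768 payoff=27.0832 vs cont=26.4576 → 27.0832 [stop]  node(4,2) S=101.2000 payoff=0.0000 vs cont=6.9766 → 6.9766 [wait]  node(4,3) S=144.0899 payoff=0.0000 vs cont=0.0000 → 0.0000 [wait]  node(4,4) S=205.1570 payoff=0.0000 vs cont=0.0000 → 0.0000 [wait]  ⇒ S*(4)=71.0768
t_3: node(3,0) S=59.5664 payoff=38.5936 vs cont=37.9680 → 38.5936 [stop]  node(3,1) S=84.8114 payoff=13.3486 vs cont=17.4407 → 17.4407 [wait]  node(3,2) S=120.7555 payoff=0.0000 vs cont=3.6462 → 3.6462 [wait]  node(3,3) S=171.9332 payoff=0.0000 vs cont=0.0000 → 0.0000 [wait]  ⇒ S*(3)=59.5664
t_2: node(2,0) S=71.0768 payoff=27.0832 vs cont=28.3849 → 28.3849 [wait]  node(2,1) S=101.2000 payoff=0.0000 vs cont=10.8326 → 10.8326 [wait]  node(2,2) S=144.0899 payoff=0.0000 vs cont=1.9057 → 1.9057 [wait]  ⇒ S*(2)=-
t_1: node(1,0) S=84.8114 payoff=13.3486 vs cont=19.9371 → 19.9371 [wait]  node(1,1) S=120.7555 payoff=0.0000 vs cont=6.5591 → 6.5591 [wait]  ⇒ S*(1)=-
t_0: node(0,0) S=101.2000 payoff=0.0000 vs cont=13.5092 → 13.5092 [wait]  ⇒ S*(0)=-

price = 13.5092
boundary = - - - 59.5664 71.0768
tree:
13.5092
19.9371 6.5591
28.3849 10.8326 1.9057
38.5936 17.4407 3.6462 0.0000
48.2400 27.0832 6.9766 0.0000 0.0000
56.3242 38.5936 13.3486 0.0000 0.0000 0.0000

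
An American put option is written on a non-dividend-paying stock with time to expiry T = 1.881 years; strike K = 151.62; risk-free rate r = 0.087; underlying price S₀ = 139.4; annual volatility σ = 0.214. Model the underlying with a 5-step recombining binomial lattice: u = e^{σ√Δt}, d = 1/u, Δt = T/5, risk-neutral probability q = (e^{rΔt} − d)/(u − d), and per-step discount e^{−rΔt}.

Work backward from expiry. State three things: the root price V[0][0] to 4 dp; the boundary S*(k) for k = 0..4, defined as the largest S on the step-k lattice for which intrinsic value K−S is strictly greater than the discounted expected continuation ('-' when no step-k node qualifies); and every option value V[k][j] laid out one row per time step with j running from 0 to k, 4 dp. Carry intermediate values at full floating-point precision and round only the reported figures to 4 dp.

params: Δt=0.37620 u=1.14026 d=0.87699 q=0.59361 e^(-rΔt)=0.96780
t_5 payoffs: 79.3028 57.5936 29.3673 0.0000 0.0000 0.0000
t_4: node(4,0) S=82.4604 payoff=69.1596 vs cont=64.2775 → 69.1596 [stop]  node(4,1) S=107.2147 payoff=44.4053 vs cont=39.5232 → 44.4053 [stop]  node(4,2) S=139.4000 payoff=12.2200 vs cont=11.5503 → 12.2200 [stop]  node(4,3) S=181.2472 payoff=0.0000 vs cont=0.0000 → 0.0000 [wait]  node(4,4) S=235.6568 payoff=0.0000 vs cont=0.0000 → 0.0000 [wait]  ⇒ S*(4)=139.4000
t_3: node(3,0) S=94.0264 payoff=57.5936 vs cont=52.7115 → 57.5936 [stop]  node(3,1) S=122.2527 payoff=29.3673 vs cont=24.4852 → 29.3673 [stop]  node(3,2) S=158.9524 payoff=0.0000 vs cont=4.8062 → 4.8062 [wait]  node(3,3) S=206.6691 payoff=0.0000 vs cont=0.0000 → 0.0000 [wait]  ⇒ S*(3)=122.2527
t_2: node(2,0) S=107.2147 payoff=44.4053 vs cont=39.5232 → 44.4053 [stop]  node(2,1) S=139.4000 payoff=12.2200 vs cont=14.3115 → 14.3115 [wait]  node(2,2) S=181.2472 payoff=0.0000 vs cont=1.8903 → 1.8903 [wait]  ⇒ S*(2)=107.2147
t_1: node(1,0) S=122.2527 payoff=29.3673 vs cont=25.6867 → 29.3673 [stop]  node(1,1) S=158.9524 payoff=0.0000 vs cont=6.7147 → 6.7147 [wait]  ⇒ S*(1)=122.2527
t_0: node(0,0) S=139.4000 payoff=12.2200 vs cont=15.4079 → 15.4079 [wait]  ⇒ S*(0)=-

price = 15.4079
boundary = - 122.2527 107.2147 122.2527 139.4000
tree:
15.4079
29.3673 6.7147
44.4053 14.3115 1.8903
57.5936 29.3673 4.8062 0.0000
69.1596 44.4053 12.2200 0.0000 0.0000
79.3028 57.5936 29.3673 0.0000 0.0000 0.0000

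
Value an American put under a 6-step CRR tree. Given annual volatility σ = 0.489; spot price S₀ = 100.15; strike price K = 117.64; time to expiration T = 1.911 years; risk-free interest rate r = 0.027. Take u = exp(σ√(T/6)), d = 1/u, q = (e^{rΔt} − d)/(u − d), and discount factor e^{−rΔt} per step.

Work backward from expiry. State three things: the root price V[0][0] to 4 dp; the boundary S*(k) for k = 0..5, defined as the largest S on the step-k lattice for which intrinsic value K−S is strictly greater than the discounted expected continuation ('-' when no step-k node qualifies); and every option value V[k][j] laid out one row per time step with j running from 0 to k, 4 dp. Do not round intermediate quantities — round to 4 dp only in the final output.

Δt=0.31850, u=1.31781, d=0.75883, q=0.44689, disc=e^(-rΔt)=0.99144
k=6 terminal: V=max(K-S,0) → 98.5179 84.4322 59.9706 17.4900 0.0000 0.0000 0.0000
k=5: j=0 S=25.1992 intr=92.4408 cont=91.4335 V=92.4408[EX]; j=1 S=43.7616 intr=73.8784 cont=72.8711 V=73.8784[EX]; j=2 S=75.9973 intr=41.6427 cont=40.6354 V=41.6427[EX]; j=3 S=131.9786 intr=0.0000 cont=9.5910 V=9.5910[hold]; j=4 S=229.1971 intr=0.0000 cont=0.0000 V=0.0000[hold]; j=5 S=398.0288 intr=0.0000 cont=0.0000 V=0.0000[hold]  S*(5)=75.9973
k=4: j=0 S=33.2078 intr=84.4322 cont=83.4249 V=84.4322[EX]; j=1 S=57.6694 intr=59.9706 cont=58.9633 V=59.9706[EX]; j=2 S=100.1500 intr=17.4900 cont=27.0851 V=27.0851[hold]; j=3 S=173.9227 intr=0.0000 cont=5.2594 V=5.2594[hold]; j=4 S=302.0382 intr=0.0000 cont=0.0000 V=0.0000[hold]  S*(4)=57.6694
k=3: j=0 S=43.7616 intr=73.8784 cont=72.8711 V=73.8784[EX]; j=1 S=75.9973 intr=41.6427 cont=44.8866 V=44.8866[hold]; j=2 S=131.9786 intr=0.0000 cont=17.1830 V=17.1830[hold]; j=3 S=229.1971 intr=0.0000 cont=2.8841 V=2.8841[hold]  S*(3)=43.7616
k=2: j=0 S=57.6694 intr=59.9706 cont=60.4006 V=60.4006[hold]; j=1 S=100.1500 intr=17.4900 cont=32.2277 V=32.2277[hold]; j=2 S=173.9227 intr=0.0000 cont=10.7005 V=10.7005[hold]  S*(2)=-
k=1: j=0 S=75.9973 intr=41.6427 cont=47.4010 V=47.4010[hold]; j=1 S=131.9786 intr=0.0000 cont=22.4138 V=22.4138[hold]  S*(1)=-
k=0: j=0 S=100.1500 intr=17.4900 cont=35.9241 V=35.9241[hold]  S*(0)=-

price = 35.9241
boundary = - - - 43.7616 57.6694 75.9973
tree:
35.9241
47.4010 22.4138
60.4006 32.2277 10.7005
73.8784 44.8866 17.1830 2.8841
84.4322 59.9706 27.0851 5.2594 0.0000
92.4408 73.8784 41.6427 9.5910 0.0000 0.0000
98.5179 84.4322 59.9706 17.4900 0.0000 0.0000 0.0000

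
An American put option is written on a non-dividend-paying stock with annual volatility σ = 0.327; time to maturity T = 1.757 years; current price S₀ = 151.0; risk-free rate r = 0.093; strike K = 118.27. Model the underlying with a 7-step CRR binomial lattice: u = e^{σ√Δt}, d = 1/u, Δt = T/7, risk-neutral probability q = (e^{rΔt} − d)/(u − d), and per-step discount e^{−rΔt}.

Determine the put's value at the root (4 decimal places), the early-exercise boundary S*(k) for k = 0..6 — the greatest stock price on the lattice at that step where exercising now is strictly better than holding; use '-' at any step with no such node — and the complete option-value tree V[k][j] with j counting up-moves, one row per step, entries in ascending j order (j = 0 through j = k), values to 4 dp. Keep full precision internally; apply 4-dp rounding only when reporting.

price = 5.5380
boundary = - - - 92.3698 78.4117 92.3698 78.4117
tree:
5.5380
9.5620 2.2286
16.0320 4.2705 0.5236
25.9002 8.0255 1.1424 0.0000
39.8583 14.6909 2.4929 0.0000 0.0000
51.7072 25.9002 5.4396 0.0000 0.0000 0.0000
61.7655 39.8583 11.8696 0.0000 0.0000 0.0000 0.0000
70.3040 51.7072 25.9002 0.0000 0.0000 0.0000 0.0000 0.0000

Δt=0.25100, u=1.17801, d=0.84889, q=0.53089, disc=e^(-rΔt)=0.97693
k=7 terminal: V=max(K-S,0) → 70.3040 51.7072 25.9002 0.0000 0.0000 0.0000 0.0000 0.0000
k=6: j=0 S=56.5045 intr=61.7655 cont=59.0367 V=61.7655[EX]; j=1 S=78.4117 intr=39.8583 cont=37.1295 V=39.8583[EX]; j=2 S=108.8125 intr=9.4575 cont=11.8696 V=11.8696[hold]; j=3 S=151.0000 intr=0.0000 cont=0.0000 V=0.0000[hold]; j=4 S=209.5439 intr=0.0000 cont=0.0000 V=0.0000[hold]; j=5 S=290.7857 intr=0.0000 cont=0.0000 V=0.0000[hold]; j=6 S=403.5256 intr=0.0000 cont=0.0000 V=0.0000[hold]  S*(6)=78.4117
k=5: j=0 S=66.5628 intr=51.7072 cont=48.9784 V=51.7072[EX]; j=1 S=92.3698 intr=25.9002 cont=24.4225 V=25.9002[EX]; j=2 S=128.1823 intr=0.0000 cont=5.4396 V=5.4396[hold]; j=3 S=177.8795 intr=0.0000 cont=0.0000 V=0.0000[hold]; j=4 S=246.8448 intr=0.0000 cont=0.0000 V=0.0000[hold]; j=5 S=342.5485 intr=0.0000 cont=0.0000 V=0.0000[hold]  S*(5)=92.3698
k=4: j=0 S=78.4117 intr=39.8583 cont=37.1295 V=39.8583[EX]; j=1 S=108.8125 intr=9.4575 cont=14.6909 V=14.6909[hold]; j=2 S=151.0000 intr=0.0000 cont=2.4929 V=2.4929[hold]; j=3 S=209.5439 intr=0.0000 cont=0.0000 V=0.0000[hold]; j=4 S=290.7857 intr=0.0000 cont=0.0000 V=0.0000[hold]  S*(4)=78.4117
k=3: j=0 S=92.3698 intr=25.9002 cont=25.8857 V=25.9002[EX]; j=1 S=128.1823 intr=0.0000 cont=8.0255 V=8.0255[hold]; j=2 S=177.8795 intr=0.0000 cont=1.1424 V=1.1424[hold]; j=3 S=246.8448 intr=0.0000 cont=0.0000 V=0.0000[hold]  S*(3)=92.3698
k=2: j=0 S=108.8125 intr=9.4575 cont=16.0320 V=16.0320[hold]; j=1 S=151.0000 intr=0.0000 cont=4.2705 V=4.2705[hold]; j=2 S=209.5439 intr=0.0000 cont=0.5236 V=0.5236[hold]  S*(2)=-
k=1: j=0 S=128.1823 intr=0.0000 cont=9.5620 V=9.5620[hold]; j=1 S=177.8795 intr=0.0000 cont=2.2286 V=2.2286[hold]  S*(1)=-
k=0: j=0 S=151.0000 intr=0.0000 cont=5.5380 V=5.5380[hold]  S*(0)=-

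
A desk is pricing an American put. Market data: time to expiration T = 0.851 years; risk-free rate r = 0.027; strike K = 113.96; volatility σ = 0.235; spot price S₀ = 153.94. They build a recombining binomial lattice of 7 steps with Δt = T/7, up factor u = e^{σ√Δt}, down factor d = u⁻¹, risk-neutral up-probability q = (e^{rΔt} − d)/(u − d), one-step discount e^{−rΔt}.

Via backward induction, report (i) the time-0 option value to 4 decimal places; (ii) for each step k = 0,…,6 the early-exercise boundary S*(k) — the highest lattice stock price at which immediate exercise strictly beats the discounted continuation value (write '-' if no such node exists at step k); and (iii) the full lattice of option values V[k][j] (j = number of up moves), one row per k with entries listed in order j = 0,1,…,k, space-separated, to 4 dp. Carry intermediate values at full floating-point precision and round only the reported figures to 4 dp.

price = 0.8463
boundary = - - - - - - 94.1545
tree:
0.8463
1.5159 0.1812
2.6765 0.3633 0.0000
4.6389 0.7283 0.0000 0.0000
7.8426 1.4601 0.0000 0.0000 0.0000
12.8011 2.9273 0.0000 0.0000 0.0000 0.0000
19.8055 5.8687 0.0000 0.0000 0.0000 0.0000 0.0000
27.2127 11.7658 0.0000 0.0000 0.0000 0.0000 0.0000 0.0000

params: Δt=0.12157 u=1.08539 d=0.92133 q=0.49957 e^(-rΔt)=0.99672
t_7 payoffs: 27.2127 11.7658 0.0000 0.0000 0.0000 0.0000 0.0000 0.0000
t_6: node(6,0) S=94.1545 payoff=19.8055 vs cont=19.4321 → 19.8055 [stop]  node(6,1) S=110.9203 payoff=3.0397 vs cont=5.8687 → 5.8687 [wait]  node(6,2) S=130.6716 payoff=0.0000 vs cont=0.0000 → 0.0000 [wait]  node(6,3) S=153.9400 payoff=0.0000 vs cont=0.0000 → 0.0000 [wait]  node(6,4) S=181.3517 payoff=0.0000 vs cont=0.0000 → 0.0000 [wait]  node(6,5) S=213.6445 payoff=0.0000 vs cont=0.0000 → 0.0000 [wait]  node(6,6) S=251.6877 payoff=0.0000 vs cont=0.0000 → 0.0000 [wait]  ⇒ S*(6)=94.1545
t_5: node(5,0) S=102.1942 payoff=11.7658 vs cont=12.8011 → 12.8011 [wait]  node(5,1) S=120.3916 payoff=0.0000 vs cont=2.9273 → 2.9273 [wait]  node(5,2) S=141.8294 payoff=0.0000 vs cont=0.0000 → 0.0000 [wait]  node(5,3) S=167.0847 payoff=0.0000 vs cont=0.0000 → 0.0000 [wait]  node(5,4) S=196.8370 payoff=0.0000 vs cont=0.0000 → 0.0000 [wait]  node(5,5) S=231.8873 payoff=0.0000 vs cont=0.0000 → 0.0000 [wait]  ⇒ S*(5)=-
t_4: node(4,0) S=110.9203 payoff=3.0397 vs cont=7.8426 → 7.8426 [wait]  node(4,1) S=130.6716 payoff=0.0000 vs cont=1.4601 → 1.4601 [wait]  node(4,2) S=153.9400 payoff=0.0000 vs cont=0.0000 → 0.0000 [wait]  node(4,3) S=181.3517 payoff=0.0000 vs cont=0.0000 → 0.0000 [wait]  node(4,4) S=213.6445 payoff=0.0000 vs cont=0.0000 → 0.0000 [wait]  ⇒ S*(4)=-
t_3: node(3,0) S=120.3916 payoff=0.0000 vs cont=4.6389 → 4.6389 [wait]  node(3,1) S=141.8294 payoff=0.0000 vs cont=0.7283 → 0.7283 [wait]  node(3,2) S=167.0847 payoff=0.0000 vs cont=0.0000 → 0.0000 [wait]  node(3,3) S=196.8370 payoff=0.0000 vs cont=0.0000 → 0.0000 [wait]  ⇒ S*(3)=-
t_2: node(2,0) S=130.6716 payoff=0.0000 vs cont=2.6765 → 2.6765 [wait]  node(2,1) S=153.9400 payoff=0.0000 vs cont=0.3633 → 0.3633 [wait]  node(2,2) S=181.3517 payoff=0.0000 vs cont=0.0000 → 0.0000 [wait]  ⇒ S*(2)=-
t_1: node(1,0) S=141.8294 payoff=0.0000 vs cont=1.5159 → 1.5159 [wait]  node(1,1) S=167.0847 payoff=0.0000 vs cont=0.1812 → 0.1812 [wait]  ⇒ S*(1)=-
t_0: node(0,0) S=153.9400 payoff=0.0000 vs cont=0.8463 → 0.8463 [wait]  ⇒ S*(0)=-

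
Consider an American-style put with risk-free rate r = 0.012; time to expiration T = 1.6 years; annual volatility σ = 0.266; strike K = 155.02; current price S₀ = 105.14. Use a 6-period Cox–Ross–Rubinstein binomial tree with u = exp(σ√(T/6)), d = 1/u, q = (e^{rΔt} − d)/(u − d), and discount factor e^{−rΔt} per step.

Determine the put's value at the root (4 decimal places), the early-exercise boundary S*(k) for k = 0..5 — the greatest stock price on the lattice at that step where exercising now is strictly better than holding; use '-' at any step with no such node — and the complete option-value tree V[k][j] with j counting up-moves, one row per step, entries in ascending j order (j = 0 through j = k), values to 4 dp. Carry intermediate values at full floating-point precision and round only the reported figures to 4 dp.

Δt=0.26667  u=1.14724  d=0.87165  q=0.47734  discount=0.99681
step 6 (expiry): payoffs max(K−S,0) = 108.9058 94.3260 75.1365 49.8800 16.6382 0.0000 0.0000
step 5: (k=5,j=0): S=52.9043, (K−S)⁺=102.1157, hold=101.6205 ⇒ V=102.1157 exercise | (k=5,j=1): S=69.6308, (K−S)⁺=85.3892, hold=84.8939 ⇒ V=85.3892 exercise | (k=5,j=2): S=91.6458, (K−S)⁺=63.3742, hold=62.8789 ⇒ V=63.3742 exercise | (k=5,j=3): S=120.6211, (K−S)⁺=34.3989, hold=33.9036 ⇒ V=34.3989 exercise | (k=5,j=4): S=158.7576, (K−S)⁺=0.0000, hold=8.6683 ⇒ V=8.6683 continue | (k=5,j=5): S=208.9514, (K−S)⁺=0.0000, hold=0.0000 ⇒ V=0.0000 continue  boundary S*=120.6211
step 4: (k=4,j=0): S=60.6940, (K−S)⁺=94.3260, hold=93.8307 ⇒ V=94.3260 exercise | (k=4,j=1): S=79.8835, (K−S)⁺=75.1365, hold=74.6412 ⇒ V=75.1365 exercise | (k=4,j=2): S=105.1400, (K−S)⁺=49.8800, hold=49.3847 ⇒ V=49.8800 exercise | (k=4,j=3): S=138.3818, (K−S)⁺=16.6382, hold=22.0459 ⇒ V=22.0459 continue | (k=4,j=4): S=182.1335, (K−S)⁺=0.0000, hold=4.5161 ⇒ V=4.5161 continue  boundary S*=105.1400
step 3: (k=3,j=0): S=69.6308, (K−S)⁺=85.3892, hold=84.8939 ⇒ V=85.3892 exercise | (k=3,j=1): S=91.6458, (K−S)⁺=63.3742, hold=62.8789 ⇒ V=63.3742 exercise | (k=3,j=2): S=120.6211, (K−S)⁺=34.3989, hold=36.4766 ⇒ V=36.4766 continue | (k=3,j=3): S=158.7576, (K−S)⁺=0.0000, hold=13.6344 ⇒ V=13.6344 continue  boundary S*=91.6458
step 2: (k=2,j=0): S=79.8835, (K−S)⁺=75.1365, hold=74.6412 ⇒ V=75.1365 exercise | (k=2,j=1): S=105.1400, (K−S)⁺=49.8800, hold=50.3734 ⇒ V=50.3734 continue | (k=2,j=2): S=138.3818, (K−S)⁺=16.6382, hold=25.4914 ⇒ V=25.4914 continue  boundary S*=79.8835
step 1: (k=1,j=0): S=91.6458, (K−S)⁺=63.3742, hold=63.1137 ⇒ V=63.3742 exercise | (k=1,j=1): S=120.6211, (K−S)⁺=34.3989, hold=38.3731 ⇒ V=38.3731 continue  boundary S*=91.6458
step 0: (k=0,j=0): S=105.1400, (K−S)⁺=49.8800, hold=51.2758 ⇒ V=51.2758 continue  boundary S*=-

price = 51.2758
boundary = - 91.6458 79.8835 91.6458 105.1400 120.6211
tree:
51.2758
63.3742 38.3731
75.1365 50.3734 25.4914
85.3892 63.3742 36.4766 13.6344
94.3260 75.1365 49.8800 22.0459 4.5161
102.1157 85.3892 63.3742 34.3989 8.6683 0.0000
108.9058 94.3260 75.1365 49.8800 16.6382 0.0000 0.0000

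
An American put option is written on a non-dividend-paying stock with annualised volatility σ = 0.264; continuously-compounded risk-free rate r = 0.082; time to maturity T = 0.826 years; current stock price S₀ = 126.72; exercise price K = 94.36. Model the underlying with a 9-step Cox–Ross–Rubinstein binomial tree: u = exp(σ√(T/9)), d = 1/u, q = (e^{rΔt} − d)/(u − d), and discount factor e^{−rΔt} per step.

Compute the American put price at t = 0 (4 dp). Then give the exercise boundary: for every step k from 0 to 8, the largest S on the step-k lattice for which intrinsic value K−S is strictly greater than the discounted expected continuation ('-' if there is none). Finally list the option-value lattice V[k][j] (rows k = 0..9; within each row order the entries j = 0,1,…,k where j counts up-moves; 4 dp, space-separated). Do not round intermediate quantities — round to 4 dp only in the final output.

Δt=0.09178, u=1.08326, d=0.92314, q=0.52719, disc=e^(-rΔt)=0.99250
k=9 terminal: V=max(K-S,0) → 32.6668 21.9654 9.4079 0.0000 0.0000 0.0000 0.0000 0.0000 0.0000 0.0000
k=8: j=0 S=66.8300 intr=27.5300 cont=26.8225 V=27.5300[EX]; j=1 S=78.4224 intr=15.9376 cont=15.2301 V=15.9376[EX]; j=2 S=92.0256 intr=2.3344 cont=4.4148 V=4.4148[hold]; j=3 S=107.9883 intr=0.0000 cont=0.0000 V=0.0000[hold]; j=4 S=126.7200 intr=0.0000 cont=0.0000 V=0.0000[hold]; j=5 S=148.7009 intr=0.0000 cont=0.0000 V=0.0000[hold]; j=6 S=174.4946 intr=0.0000 cont=0.0000 V=0.0000[hold]; j=7 S=204.7624 intr=0.0000 cont=0.0000 V=0.0000[hold]; j=8 S=240.2805 intr=0.0000 cont=0.0000 V=0.0000[hold]  S*(8)=78.4224
k=7: j=0 S=72.3946 intr=21.9654 cont=21.2580 V=21.9654[EX]; j=1 S=84.9521 intr=9.4079 cont=9.7889 V=9.7889[hold]; j=2 S=99.6879 intr=0.0000 cont=2.0717 V=2.0717[hold]; j=3 S=116.9798 intr=0.0000 cont=0.0000 V=0.0000[hold]; j=4 S=137.2712 intr=0.0000 cont=0.0000 V=0.0000[hold]; j=5 S=161.0823 intr=0.0000 cont=0.0000 V=0.0000[hold]; j=6 S=189.0236 intr=0.0000 cont=0.0000 V=0.0000[hold]; j=7 S=221.8117 intr=0.0000 cont=0.0000 V=0.0000[hold]  S*(7)=72.3946
k=6: j=0 S=78.4224 intr=15.9376 cont=15.4295 V=15.9376[EX]; j=1 S=92.0256 intr=2.3344 cont=5.6776 V=5.6776[hold]; j=2 S=107.9883 intr=0.0000 cont=0.9722 V=0.9722[hold]; j=3 S=126.7200 intr=0.0000 cont=0.0000 V=0.0000[hold]; j=4 S=148.7009 intr=0.0000 cont=0.0000 V=0.0000[hold]; j=5 S=174.4946 intr=0.0000 cont=0.0000 V=0.0000[hold]; j=6 S=204.7624 intr=0.0000 cont=0.0000 V=0.0000[hold]  S*(6)=78.4224
k=5: j=0 S=84.9521 intr=9.4079 cont=10.4497 V=10.4497[hold]; j=1 S=99.6879 intr=0.0000 cont=3.1729 V=3.1729[hold]; j=2 S=116.9798 intr=0.0000 cont=0.4562 V=0.4562[hold]; j=3 S=137.2712 intr=0.0000 cont=0.0000 V=0.0000[hold]; j=4 S=161.0823 intr=0.0000 cont=0.0000 V=0.0000[hold]; j=5 S=189.0236 intr=0.0000 cont=0.0000 V=0.0000[hold]  S*(5)=-
k=4: j=0 S=92.0256 intr=2.3344 cont=6.5638 V=6.5638[hold]; j=1 S=107.9883 intr=0.0000 cont=1.7276 V=1.7276[hold]; j=2 S=126.7200 intr=0.0000 cont=0.2141 V=0.2141[hold]; j=3 S=148.7009 intr=0.0000 cont=0.0000 V=0.0000[hold]; j=4 S=174.4946 intr=0.0000 cont=0.0000 V=0.0000[hold]  S*(4)=-
k=3: j=0 S=99.6879 intr=0.0000 cont=3.9841 V=3.9841[hold]; j=1 S=116.9798 intr=0.0000 cont=0.9227 V=0.9227[hold]; j=2 S=137.2712 intr=0.0000 cont=0.1005 V=0.1005[hold]; j=3 S=161.0823 intr=0.0000 cont=0.0000 V=0.0000[hold]  S*(3)=-
k=2: j=0 S=107.9883 intr=0.0000 cont=2.3524 V=2.3524[hold]; j=1 S=126.7200 intr=0.0000 cont=0.4856 V=0.4856[hold]; j=2 S=148.7009 intr=0.0000 cont=0.0471 V=0.0471[hold]  S*(2)=-
k=1: j=0 S=116.9798 intr=0.0000 cont=1.3580 V=1.3580[hold]; j=1 S=137.2712 intr=0.0000 cont=0.2525 V=0.2525[hold]  S*(1)=-
k=0: j=0 S=126.7200 intr=0.0000 cont=0.7694 V=0.7694[hold]  S*(0)=-

price = 0.7694
boundary = - - - - - - 78.4224 72.3946 78.4224
tree:
0.7694
1.3580 0.2525
2.3524 0.4856 0.0471
3.9841 0.9227 0.1005 0.0000
6.5638 1.7276 0.2141 0.0000 0.0000
10.4497 3.1729 0.4562 0.0000 0.0000 0.0000
15.9376 5.6776 0.9722 0.0000 0.0000 0.0000 0.0000
21.9654 9.7889 2.0717 0.0000 0.0000 0.0000 0.0000 0.0000
27.5300 15.9376 4.4148 0.0000 0.0000 0.0000 0.0000 0.0000 0.0000
32.6668 21.9654 9.4079 0.0000 0.0000 0.0000 0.0000 0.0000 0.0000 0.0000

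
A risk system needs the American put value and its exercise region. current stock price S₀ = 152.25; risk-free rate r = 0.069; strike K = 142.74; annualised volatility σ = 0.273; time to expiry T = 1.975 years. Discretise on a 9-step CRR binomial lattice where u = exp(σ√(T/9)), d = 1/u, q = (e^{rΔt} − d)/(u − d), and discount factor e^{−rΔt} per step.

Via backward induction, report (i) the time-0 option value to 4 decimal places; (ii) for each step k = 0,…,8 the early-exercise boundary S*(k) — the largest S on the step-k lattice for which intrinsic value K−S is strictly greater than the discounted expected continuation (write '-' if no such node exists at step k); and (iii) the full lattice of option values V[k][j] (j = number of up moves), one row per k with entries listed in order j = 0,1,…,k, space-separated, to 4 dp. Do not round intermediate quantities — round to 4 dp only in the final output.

price = 11.8442
boundary = - - - 103.7376 91.2842 103.7376 91.2842 103.7376 117.8899
tree:
11.8442
18.1273 6.5601
26.9969 10.7087 3.0346
39.0024 17.0263 5.3608 1.0393
51.4558 26.2432 9.2649 2.0197 0.1913
62.4142 39.0024 15.5759 3.8812 0.4111 0.0000
72.0570 51.4558 25.2599 7.3541 0.8834 0.0000 0.0000
80.5423 62.4142 39.0024 13.6837 1.8985 0.0000 0.0000 0.0000
88.0089 72.0570 51.4558 24.8501 4.0797 0.0000 0.0000 0.0000 0.0000
94.5792 80.5423 62.4142 39.0024 8.7671 0.0000 0.0000 0.0000 0.0000 0.0000

params: Δt=0.21944 u=1.13642 d=0.87995 q=0.52756 e^(-rΔt)=0.98497
t_9 payoffs: 94.5792 80.5423 62.4142 39.0024 8.7671 0.0000 0.0000 0.0000 0.0000 0.0000
t_8: node(8,0) S=54.7311 payoff=88.0089 vs cont=85.8639 → 88.0089 [stop]  node(8,1) S=70.6830 payoff=72.0570 vs cont=69.9120 → 72.0570 [stop]  node(8,2) S=91.2842 payoff=51.4558 vs cont=49.3108 → 51.4558 [stop]  node(8,3) S=117.8899 payoff=24.8501 vs cont=22.7051 → 24.8501 [stop]  node(8,4) S=152.2500 payoff=0.0000 vs cont=4.0797 → 4.0797 [wait]  node(8,5) S=196.6247 payoff=0.0000 vs cont=0.0000 → 0.0000 [wait]  node(8,6) S=253.9329 payoff=0.0000 vs cont=0.0000 → 0.0000 [wait]  node(8,7) S=327.9442 payoff=0.0000 vs cont=0.0000 → 0.0000 [wait]  node(8,8) S=423.5267 payoff=0.0000 vs cont=0.0000 → 0.0000 [wait]  ⇒ S*(8)=117.8899
t_7: node(7,0) S=62.1977 payoff=80.5423 vs cont=78.3973 → 80.5423 [stop]  node(7,1) S=80.3258 payoff=62.4142 vs cont=60.2691 → 62.4142 [stop]  node(7,2) S=103.7376 payoff=39.0024 vs cont=36.8574 → 39.0024 [stop]  node(7,3) S=133.9729 payoff=8.7671 vs cont=13.6837 → 13.6837 [wait]  node(7,4) S=173.0206 payoff=0.0000 vs cont=1.8985 → 1.8985 [wait]  node(7,5) S=223.4491 payoff=0.0000 vs cont=0.0000 → 0.0000 [wait]  node(7,6) S=288.5755 payoff=0.0000 vs cont=0.0000 → 0.0000 [wait]  node(7,7) S=372.6836 payoff=0.0000 vs cont=0.0000 → 0.0000 [wait]  ⇒ S*(7)=103.7376
t_6: node(6,0) S=70.6830 payoff=72.0570 vs cont=69.9120 → 72.0570 [stop]  node(6,1) S=91.2842 payoff=51.4558 vs cont=49.3108 → 51.4558 [stop]  node(6,2) S=117.8899 payoff=24.8501 vs cont=25.2599 → 25.2599 [wait]  node(6,3) S=152.2500 payoff=0.0000 vs cont=7.3541 → 7.3541 [wait]  node(6,4) S=196.6247 payoff=0.0000 vs cont=0.8834 → 0.8834 [wait]  node(6,5) S=253.9329 payoff=0.0000 vs cont=0.0000 → 0.0000 [wait]  node(6,6) S=327.9442 payoff=0.0000 vs cont=0.0000 → 0.0000 [wait]  ⇒ S*(6)=91.2842
t_5: node(5,0) S=80.3258 payoff=62.4142 vs cont=60.2691 → 62.4142 [stop]  node(5,1) S=103.7376 payoff=39.0024 vs cont=37.0703 → 39.0024 [stop]  node(5,2) S=133.9729 payoff=8.7671 vs cont=15.5759 → 15.5759 [wait]  node(5,3) S=173.0206 payoff=0.0000 vs cont=3.8812 → 3.8812 [wait]  node(5,4) S=223.4491 payoff=0.0000 vs cont=0.4111 → 0.4111 [wait]  node(5,5) S=288.5755 payoff=0.0000 vs cont=0.0000 → 0.0000 [wait]  ⇒ S*(5)=103.7376
t_4: node(4,0) S=91.2842 payoff=51.4558 vs cont=49.3108 → 51.4558 [stop]  node(4,1) S=117.8899 payoff=24.8501 vs cont=26.2432 → 26.2432 [wait]  node(4,2) S=152.2500 payoff=0.0000 vs cont=9.2649 → 9.2649 [wait]  node(4,3) S=196.6247 payoff=0.0000 vs cont=2.0197 → 2.0197 [wait]  node(4,4) S=253.9329 payoff=0.0000 vs cont=0.1913 → 0.1913 [wait]  ⇒ S*(4)=91.2842
t_3: node(3,0) S=103.7376 payoff=39.0024 vs cont=37.5813 → 39.0024 [stop]  node(3,1) S=133.9729 payoff=8.7671 vs cont=17.0263 → 17.0263 [wait]  node(3,2) S=173.0206 payoff=0.0000 vs cont=5.3608 → 5.3608 [wait]  node(3,3) S=223.4491 payoff=0.0000 vs cont=1.0393 → 1.0393 [wait]  ⇒ S*(3)=103.7376
t_2: node(2,0) S=117.8899 payoff=24.8501 vs cont=26.9969 → 26.9969 [wait]  node(2,1) S=152.2500 payoff=0.0000 vs cont=10.7087 → 10.7087 [wait]  node(2,2) S=196.6247 payoff=0.0000 vs cont=3.0346 → 3.0346 [wait]  ⇒ S*(2)=-
t_1: node(1,0) S=133.9729 payoff=8.7671 vs cont=18.1273 → 18.1273 [wait]  node(1,1) S=173.0206 payoff=0.0000 vs cont=6.5601 → 6.5601 [wait]  ⇒ S*(1)=-
t_0: node(0,0) S=152.2500 payoff=0.0000 vs cont=11.8442 → 11.8442 [wait]  ⇒ S*(0)=-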